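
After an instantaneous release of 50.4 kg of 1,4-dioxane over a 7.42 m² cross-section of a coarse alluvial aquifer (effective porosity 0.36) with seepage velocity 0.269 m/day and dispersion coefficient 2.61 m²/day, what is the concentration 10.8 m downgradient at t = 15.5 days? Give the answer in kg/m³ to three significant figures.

0.638 kg/m³

For an instantaneous plane source, C(x,t) = M/(n_e·A·√(4πDt)) · exp(−(x−vt)²/(4Dt)), with n_e·A the pore (flow) area.
Plume center vt = 0.269 × 15.5 = 4.1695 m, so the well at 10.8 m is 6.6305 m downgradient of the peak.
√(4πDt) = 22.55 m, giving peak height M/(n_e·A·√(4πDt)) = 50.4/(0.36 × 7.42 × 22.55) = 0.8367 kg/m³.
(x−vt)²/(4Dt) = (6.6305)²/(4 × 2.61 × 15.5) = 0.2717; exp(−0.2717) = 0.7621.
C = 0.8367 × 0.7621 = 0.638 kg/m³.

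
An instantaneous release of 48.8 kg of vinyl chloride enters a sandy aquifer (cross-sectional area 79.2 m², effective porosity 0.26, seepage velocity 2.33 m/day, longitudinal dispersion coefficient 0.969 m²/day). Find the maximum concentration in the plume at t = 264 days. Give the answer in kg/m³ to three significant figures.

0.0418 kg/m³

The peak of an instantaneous 1D plume sits at x = vt; there the Gaussian factor is 1 and C_max = M/(n_e·A·√(4πDt)), where n_e·A is the pore area the mass is dissolved in.
√(4πDt) = √(4π × 0.969 × 264) = 56.70 m, so C_max = 48.8/(0.26 × 79.2 × 56.70) = 0.0418 kg/m³.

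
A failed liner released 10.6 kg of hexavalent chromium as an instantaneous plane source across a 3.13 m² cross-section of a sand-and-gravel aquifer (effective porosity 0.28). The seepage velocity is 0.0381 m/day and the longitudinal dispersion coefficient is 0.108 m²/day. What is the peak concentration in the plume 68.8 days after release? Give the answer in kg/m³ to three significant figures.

1.25 kg/m³

The peak of an instantaneous 1D plume sits at x = vt; there the Gaussian factor is 1 and C_max = M/(n_e·A·√(4πDt)), where n_e·A is the pore area the mass is dissolved in.
√(4πDt) = √(4π × 0.108 × 68.8) = 9.663 m, so C_max = 10.6/(0.28 × 3.13 × 9.663) = 1.25 kg/m³.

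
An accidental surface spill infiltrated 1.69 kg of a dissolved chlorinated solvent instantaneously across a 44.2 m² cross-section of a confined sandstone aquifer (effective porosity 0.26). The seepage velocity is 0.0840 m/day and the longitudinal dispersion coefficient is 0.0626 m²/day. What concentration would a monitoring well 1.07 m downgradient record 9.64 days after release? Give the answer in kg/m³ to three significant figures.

For an instantaneous plane source, C(x,t) = M/(n_e·A·√(4πDt)) · exp(−(x−vt)²/(4Dt)), with n_e·A the pore (flow) area.
Plume center vt = 0.0840 × 9.64 = 0.80976 m, so the well at 1.07 m is 0.26024 m downgradient of the peak.
√(4πDt) = 2.754 m, giving peak height M/(n_e·A·√(4πDt)) = 1.69/(0.26 × 44.2 × 2.754) = 0.05340 kg/m³.
(x−vt)²/(4Dt) = (0.26024)²/(4 × 0.0626 × 9.64) = 0.02806; exp(−0.02806) = 0.9723.
C = 0.05340 × 0.9723 = 0.0519 kg/m³.

0.0519 kg/m³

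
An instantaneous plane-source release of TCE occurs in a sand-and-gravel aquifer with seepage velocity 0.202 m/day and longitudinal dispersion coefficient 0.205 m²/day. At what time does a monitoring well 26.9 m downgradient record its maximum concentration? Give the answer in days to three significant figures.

For the 1D instantaneous-source solution, setting ∂C/∂t = 0 at fixed x gives v²t² + 2Dt − x² = 0, so t = (√(D² + v²x²) − D)/v².
√(D² + v²x²) = √(0.205² + 0.202² × 26.9²) = 5.438; v² = 0.040804.
t = (5.438 − 0.205)/0.040804 = 128 days (vs. the pure-advection estimate x/v = 133 d).

128 days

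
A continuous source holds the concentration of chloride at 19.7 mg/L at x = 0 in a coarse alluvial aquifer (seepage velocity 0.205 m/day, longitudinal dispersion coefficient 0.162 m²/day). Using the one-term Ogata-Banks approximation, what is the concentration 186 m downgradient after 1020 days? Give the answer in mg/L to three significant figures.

For a continuous step input, C/C₀ ≈ ½·erfc((x−vt)/(2√(Dt))).
vt = 0.205 × 1020 = 209.1 m and 2√(Dt) = 2√(0.162 × 1020) = 25.71 m.
Argument (x−vt)/(2√(Dt)) = (186 − 209.1)/25.71 = -0.8985; ½·erfc(-0.8985) = 0.8981.
C = 19.7 × 0.8981 = 17.7 mg/L.

17.7 mg/L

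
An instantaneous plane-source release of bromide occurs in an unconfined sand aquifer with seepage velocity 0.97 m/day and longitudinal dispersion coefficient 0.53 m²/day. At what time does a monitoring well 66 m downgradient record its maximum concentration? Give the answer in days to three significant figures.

67.5 days

For the 1D instantaneous-source solution, setting ∂C/∂t = 0 at fixed x gives v²t² + 2Dt − x² = 0, so t = (√(D² + v²x²) − D)/v².
√(D² + v²x²) = √(0.53² + 0.97² × 66²) = 64.02; v² = 0.9409.
t = (64.02 − 0.53)/0.9409 = 67.5 days (vs. the pure-advection estimate x/v = 68.0 d).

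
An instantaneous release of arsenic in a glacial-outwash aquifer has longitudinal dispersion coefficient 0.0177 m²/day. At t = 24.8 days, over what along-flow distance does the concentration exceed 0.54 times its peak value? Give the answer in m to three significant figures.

The plume is Gaussian with σ = √(2Dt) = √(2 × 0.0177 × 24.8) = 0.9370 m.
C/C_peak = exp(−Δx²/(2σ²)) = 0.54 ⇒ Δx = σ·√(−2 ln 0.54) = 0.9370 × 1.110 = 1.040 m.
Width = 2Δx = 2.08 m.

2.08 m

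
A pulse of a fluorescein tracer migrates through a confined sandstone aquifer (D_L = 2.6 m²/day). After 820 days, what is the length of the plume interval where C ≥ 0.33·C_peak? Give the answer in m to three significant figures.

194 m

The plume is Gaussian with σ = √(2Dt) = √(2 × 2.6 × 820) = 65.30 m.
C/C_peak = exp(−Δx²/(2σ²)) = 0.33 ⇒ Δx = σ·√(−2 ln 0.33) = 65.30 × 1.489 = 97.23 m.
Width = 2Δx = 194 m.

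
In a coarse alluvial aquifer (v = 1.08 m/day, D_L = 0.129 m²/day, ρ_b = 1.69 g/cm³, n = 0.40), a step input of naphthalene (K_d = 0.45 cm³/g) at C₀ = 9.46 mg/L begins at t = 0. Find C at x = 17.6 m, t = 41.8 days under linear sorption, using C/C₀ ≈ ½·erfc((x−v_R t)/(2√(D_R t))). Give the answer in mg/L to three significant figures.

Retardation factor R = 1 + ρ_b·K_d/n = 1 + 1.69 × 0.45/0.40 = 2.901.
Sorption retards both mechanisms: v_R = v/R = 0.3723 m/day, D_R = D/R = 0.04447 m²/day.
v_R·t = 0.3723 × 41.8 = 15.56214 m; 2√(D_R t) = 2.727 m; argument = (17.6 − 15.56214)/2.727 = 0.7473.
C = C₀ × ½·erfc(0.7473) = 9.46 × 0.1453 = 1.37 mg/L.

1.37 mg/L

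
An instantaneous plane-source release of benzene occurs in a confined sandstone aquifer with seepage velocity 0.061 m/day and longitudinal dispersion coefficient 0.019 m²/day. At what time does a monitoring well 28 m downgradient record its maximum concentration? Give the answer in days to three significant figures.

454 days

For the 1D instantaneous-source solution, setting ∂C/∂t = 0 at fixed x gives v²t² + 2Dt − x² = 0, so t = (√(D² + v²x²) − D)/v².
√(D² + v²x²) = √(0.019² + 0.061² × 28²) = 1.708; v² = 0.003721.
t = (1.708 − 0.019)/0.003721 = 454 days (vs. the pure-advection estimate x/v = 459 d).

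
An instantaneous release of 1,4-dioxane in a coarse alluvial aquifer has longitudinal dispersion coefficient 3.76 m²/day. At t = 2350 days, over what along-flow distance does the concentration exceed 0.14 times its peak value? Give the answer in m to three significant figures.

527 m

The plume is Gaussian with σ = √(2Dt) = √(2 × 3.76 × 2350) = 132.9 m.
C/C_peak = exp(−Δx²/(2σ²)) = 0.14 ⇒ Δx = σ·√(−2 ln 0.14) = 132.9 × 1.983 = 263.5 m.
Width = 2Δx = 527 m.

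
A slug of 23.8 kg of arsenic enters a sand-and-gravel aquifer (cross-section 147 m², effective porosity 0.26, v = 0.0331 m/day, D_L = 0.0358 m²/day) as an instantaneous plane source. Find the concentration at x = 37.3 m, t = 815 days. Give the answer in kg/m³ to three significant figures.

For an instantaneous plane source, C(x,t) = M/(n_e·A·√(4πDt)) · exp(−(x−vt)²/(4Dt)), with n_e·A the pore (flow) area.
Plume center vt = 0.0331 × 815 = 26.9765 m, so the well at 37.3 m is 10.3235 m downgradient of the peak.
√(4πDt) = 19.15 m, giving peak height M/(n_e·A·√(4πDt)) = 23.8/(0.26 × 147 × 19.15) = 0.03252 kg/m³.
(x−vt)²/(4Dt) = (10.3235)²/(4 × 0.0358 × 815) = 0.9132; exp(−0.9132) = 0.4012.
C = 0.03252 × 0.4012 = 0.0130 kg/m³.

0.0130 kg/m³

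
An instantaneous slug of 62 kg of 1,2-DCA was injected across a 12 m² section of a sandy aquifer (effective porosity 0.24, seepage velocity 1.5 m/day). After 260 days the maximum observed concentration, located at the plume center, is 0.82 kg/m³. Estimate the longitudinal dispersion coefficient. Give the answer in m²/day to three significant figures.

At the plume center C_max = M/(n_e·A·√(4πDt)), so D = M²/(4πt·(n_e·A·C_max)²).
n_e·A·C_max = 0.24 × 12 × 0.82 = 2.362 kg/m.
D = 62²/(4π × 260 × 2.362²) = 0.211 m²/day.

0.211 m²/day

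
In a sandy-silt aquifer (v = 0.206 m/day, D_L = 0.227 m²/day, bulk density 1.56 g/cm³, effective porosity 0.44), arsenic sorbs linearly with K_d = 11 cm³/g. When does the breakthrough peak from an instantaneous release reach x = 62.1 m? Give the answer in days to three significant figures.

Retardation factor R = 1 + ρ_b·K_d/n = 1 + 1.56 × 11/0.44 = 40.00.
Sorption retards both mechanisms: v_R = v/R = 0.005150 m/day, D_R = D/R = 0.005675 m²/day.
Peak time from v_R²t² + 2D_R t − x² = 0: t = (√(D_R² + v_R²x²) − D_R)/v_R².
√(D_R² + v_R²x²) = √(0.005675² + 0.005150² × 62.1²) = 0.3199; v_R² = 2.652e-05.
t = (0.3199 − 0.005675)/2.652e-05 = 11800 days.

11800 days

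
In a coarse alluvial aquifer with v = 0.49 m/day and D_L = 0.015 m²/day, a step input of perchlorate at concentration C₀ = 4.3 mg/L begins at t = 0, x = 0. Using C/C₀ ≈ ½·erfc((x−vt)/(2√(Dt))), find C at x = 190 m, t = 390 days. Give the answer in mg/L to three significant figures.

2.69 mg/L

For a continuous step input, C/C₀ ≈ ½·erfc((x−vt)/(2√(Dt))).
vt = 0.49 × 390 = 191.1 m and 2√(Dt) = 2√(0.015 × 390) = 4.837 m.
Argument (x−vt)/(2√(Dt)) = (190 − 191.1)/4.837 = -0.2274; ½·erfc(-0.2274) = 0.6261.
C = 4.3 × 0.6261 = 2.69 mg/L.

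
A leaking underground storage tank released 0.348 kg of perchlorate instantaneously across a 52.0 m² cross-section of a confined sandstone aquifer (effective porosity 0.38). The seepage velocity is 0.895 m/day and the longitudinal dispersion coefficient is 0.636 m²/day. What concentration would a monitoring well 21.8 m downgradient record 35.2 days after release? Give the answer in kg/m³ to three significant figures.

0.000367 kg/m³

For an instantaneous plane source, C(x,t) = M/(n_e·A·√(4πDt)) · exp(−(x−vt)²/(4Dt)), with n_e·A the pore (flow) area.
Plume center vt = 0.895 × 35.2 = 31.504 m, so the well at 21.8 m is 9.704 m upgradient of the peak.
√(4πDt) = 16.77 m, giving peak height M/(n_e·A·√(4πDt)) = 0.348/(0.38 × 52.0 × 16.77) = 0.001050 kg/m³.
(x−vt)²/(4Dt) = (-9.704)²/(4 × 0.636 × 35.2) = 1.052; exp(−1.052) = 0.3492.
C = 0.001050 × 0.3492 = 0.000367 kg/m³.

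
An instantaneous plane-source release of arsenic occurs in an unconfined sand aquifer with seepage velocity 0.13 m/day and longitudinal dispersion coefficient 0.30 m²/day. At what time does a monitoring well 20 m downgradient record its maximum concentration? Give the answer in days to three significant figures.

137 days

For the 1D instantaneous-source solution, setting ∂C/∂t = 0 at fixed x gives v²t² + 2Dt − x² = 0, so t = (√(D² + v²x²) − D)/v².
√(D² + v²x²) = √(0.30² + 0.13² × 20²) = 2.617; v² = 0.0169.
t = (2.617 − 0.30)/0.0169 = 137 days (vs. the pure-advection estimate x/v = 154 d).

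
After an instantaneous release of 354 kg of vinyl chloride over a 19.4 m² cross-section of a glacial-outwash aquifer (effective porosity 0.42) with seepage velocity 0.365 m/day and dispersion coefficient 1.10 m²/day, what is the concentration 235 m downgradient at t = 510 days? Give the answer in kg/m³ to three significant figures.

0.179 kg/m³

For an instantaneous plane source, C(x,t) = M/(n_e·A·√(4πDt)) · exp(−(x−vt)²/(4Dt)), with n_e·A the pore (flow) area.
Plume center vt = 0.365 × 510 = 186.15 m, so the well at 235 m is 48.85 m downgradient of the peak.
√(4πDt) = 83.96 m, giving peak height M/(n_e·A·√(4πDt)) = 354/(0.42 × 19.4 × 83.96) = 0.5175 kg/m³.
(x−vt)²/(4Dt) = (48.85)²/(4 × 1.10 × 510) = 1.063; exp(−1.063) = 0.3454.
C = 0.5175 × 0.3454 = 0.179 kg/m³.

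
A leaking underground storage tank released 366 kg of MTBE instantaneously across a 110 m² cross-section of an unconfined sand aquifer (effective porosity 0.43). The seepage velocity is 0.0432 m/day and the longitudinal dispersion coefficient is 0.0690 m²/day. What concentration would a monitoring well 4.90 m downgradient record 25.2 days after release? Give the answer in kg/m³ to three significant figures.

For an instantaneous plane source, C(x,t) = M/(n_e·A·√(4πDt)) · exp(−(x−vt)²/(4Dt)), with n_e·A the pore (flow) area.
Plume center vt = 0.0432 × 25.2 = 1.08864 m, so the well at 4.90 m is 3.81136 m downgradient of the peak.
√(4πDt) = 4.674 m, giving peak height M/(n_e·A·√(4πDt)) = 366/(0.43 × 110 × 4.674) = 1.656 kg/m³.
(x−vt)²/(4Dt) = (3.81136)²/(4 × 0.0690 × 25.2) = 2.089; exp(−2.089) = 0.1238.
C = 1.656 × 0.1238 = 0.205 kg/m³.

0.205 kg/m³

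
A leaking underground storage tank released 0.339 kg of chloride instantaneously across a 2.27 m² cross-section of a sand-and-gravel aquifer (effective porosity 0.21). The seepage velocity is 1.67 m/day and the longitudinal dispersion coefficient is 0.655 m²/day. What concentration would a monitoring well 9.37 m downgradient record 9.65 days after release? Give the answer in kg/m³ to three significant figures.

For an instantaneous plane source, C(x,t) = M/(n_e·A·√(4πDt)) · exp(−(x−vt)²/(4Dt)), with n_e·A the pore (flow) area.
Plume center vt = 1.67 × 9.65 = 16.1155 m, so the well at 9.37 m is 6.7455 m upgradient of the peak.
√(4πDt) = 8.912 m, giving peak height M/(n_e·A·√(4πDt)) = 0.339/(0.21 × 2.27 × 8.912) = 0.07980 kg/m³.
(x−vt)²/(4Dt) = (-6.7455)²/(4 × 0.655 × 9.65) = 1.800; exp(−1.800) = 0.1653.
C = 0.07980 × 0.1653 = 0.0132 kg/m³.

0.0132 kg/m³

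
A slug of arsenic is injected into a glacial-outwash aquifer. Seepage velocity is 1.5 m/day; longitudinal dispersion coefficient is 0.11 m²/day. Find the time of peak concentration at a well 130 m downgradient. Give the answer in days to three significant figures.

86.6 days

For the 1D instantaneous-source solution, setting ∂C/∂t = 0 at fixed x gives v²t² + 2Dt − x² = 0, so t = (√(D² + v²x²) − D)/v².
√(D² + v²x²) = √(0.11² + 1.5² × 130²) = 195.0; v² = 2.25.
t = (195.0 − 0.11)/2.25 = 86.6 days (vs. the pure-advection estimate x/v = 86.7 d).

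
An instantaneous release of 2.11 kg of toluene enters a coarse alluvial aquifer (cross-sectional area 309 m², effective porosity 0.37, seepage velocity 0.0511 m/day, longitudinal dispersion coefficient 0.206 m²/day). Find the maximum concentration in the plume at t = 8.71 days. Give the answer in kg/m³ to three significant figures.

0.00389 kg/m³

The peak of an instantaneous 1D plume sits at x = vt; there the Gaussian factor is 1 and C_max = M/(n_e·A·√(4πDt)), where n_e·A is the pore area the mass is dissolved in.
√(4πDt) = √(4π × 0.206 × 8.71) = 4.748 m, so C_max = 2.11/(0.37 × 309 × 4.748) = 0.00389 kg/m³.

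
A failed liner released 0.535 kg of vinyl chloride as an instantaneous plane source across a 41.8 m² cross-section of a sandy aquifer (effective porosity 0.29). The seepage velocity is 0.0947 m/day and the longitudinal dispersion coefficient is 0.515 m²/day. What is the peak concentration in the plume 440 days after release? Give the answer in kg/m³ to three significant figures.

0.000827 kg/m³

The peak of an instantaneous 1D plume sits at x = vt; there the Gaussian factor is 1 and C_max = M/(n_e·A·√(4πDt)), where n_e·A is the pore area the mass is dissolved in.
√(4πDt) = √(4π × 0.515 × 440) = 53.36 m, so C_max = 0.535/(0.29 × 41.8 × 53.36) = 0.000827 kg/m³.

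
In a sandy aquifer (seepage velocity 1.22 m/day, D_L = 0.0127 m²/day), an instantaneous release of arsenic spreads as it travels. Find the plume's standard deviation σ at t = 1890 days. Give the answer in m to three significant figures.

Dispersive spreading gives a Gaussian with σ² = 2Dt; advection only shifts the center.
σ = √(2 × 0.0127 × 1890) = 6.93 m.

6.93 m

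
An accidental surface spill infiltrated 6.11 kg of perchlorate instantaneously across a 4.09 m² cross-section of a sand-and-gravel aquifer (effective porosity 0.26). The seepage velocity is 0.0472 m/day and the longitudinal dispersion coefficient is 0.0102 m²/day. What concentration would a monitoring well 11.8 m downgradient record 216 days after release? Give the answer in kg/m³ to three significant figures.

0.815 kg/m³

For an instantaneous plane source, C(x,t) = M/(n_e·A·√(4πDt)) · exp(−(x−vt)²/(4Dt)), with n_e·A the pore (flow) area.
Plume center vt = 0.0472 × 216 = 10.1952 m, so the well at 11.8 m is 1.6048 m downgradient of the peak.
√(4πDt) = 5.262 m, giving peak height M/(n_e·A·√(4πDt)) = 6.11/(0.26 × 4.09 × 5.262) = 1.092 kg/m³.
(x−vt)²/(4Dt) = (1.6048)²/(4 × 0.0102 × 216) = 0.2922; exp(−0.2922) = 0.7466.
C = 1.092 × 0.7466 = 0.815 kg/m³.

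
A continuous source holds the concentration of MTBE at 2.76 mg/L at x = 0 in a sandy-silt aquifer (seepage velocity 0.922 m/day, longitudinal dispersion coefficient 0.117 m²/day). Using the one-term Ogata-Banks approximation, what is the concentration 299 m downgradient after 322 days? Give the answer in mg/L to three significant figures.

For a continuous step input, C/C₀ ≈ ½·erfc((x−vt)/(2√(Dt))).
vt = 0.922 × 322 = 296.884 m and 2√(Dt) = 2√(0.117 × 322) = 12.28 m.
Argument (x−vt)/(2√(Dt)) = (299 − 296.884)/12.28 = 0.1723; ½·erfc(0.1723) = 0.4037.
C = 2.76 × 0.4037 = 1.11 mg/L.

1.11 mg/L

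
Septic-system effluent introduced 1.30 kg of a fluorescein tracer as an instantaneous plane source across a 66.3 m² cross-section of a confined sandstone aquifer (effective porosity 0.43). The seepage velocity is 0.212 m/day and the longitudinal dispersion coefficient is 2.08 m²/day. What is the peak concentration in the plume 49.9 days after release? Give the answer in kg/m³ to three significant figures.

0.00126 kg/m³

The peak of an instantaneous 1D plume sits at x = vt; there the Gaussian factor is 1 and C_max = M/(n_e·A·√(4πDt)), where n_e·A is the pore area the mass is dissolved in.
√(4πDt) = √(4π × 2.08 × 49.9) = 36.11 m, so C_max = 1.30/(0.43 × 66.3 × 36.11) = 0.00126 kg/m³.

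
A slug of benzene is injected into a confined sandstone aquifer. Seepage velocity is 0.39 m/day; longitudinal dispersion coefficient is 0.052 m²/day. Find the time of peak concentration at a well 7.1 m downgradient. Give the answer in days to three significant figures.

17.9 days

For the 1D instantaneous-source solution, setting ∂C/∂t = 0 at fixed x gives v²t² + 2Dt − x² = 0, so t = (√(D² + v²x²) − D)/v².
√(D² + v²x²) = √(0.052² + 0.39² × 7.1²) = 2.769; v² = 0.1521.
t = (2.769 − 0.052)/0.1521 = 17.9 days (vs. the pure-advection estimate x/v = 18.2 d).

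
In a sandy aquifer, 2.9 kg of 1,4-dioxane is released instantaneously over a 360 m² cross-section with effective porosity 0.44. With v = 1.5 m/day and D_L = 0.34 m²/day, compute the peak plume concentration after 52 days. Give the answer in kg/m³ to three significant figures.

0.00123 kg/m³

The peak of an instantaneous 1D plume sits at x = vt; there the Gaussian factor is 1 and C_max = M/(n_e·A·√(4πDt)), where n_e·A is the pore area the mass is dissolved in.
√(4πDt) = √(4π × 0.34 × 52) = 14.91 m, so C_max = 2.9/(0.44 × 360 × 14.91) = 0.00123 kg/m³.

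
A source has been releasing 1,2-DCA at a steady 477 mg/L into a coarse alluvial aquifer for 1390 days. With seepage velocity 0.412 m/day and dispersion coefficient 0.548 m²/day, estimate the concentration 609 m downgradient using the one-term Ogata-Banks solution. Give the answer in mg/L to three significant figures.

For a continuous step input, C/C₀ ≈ ½·erfc((x−vt)/(2√(Dt))).
vt = 0.412 × 1390 = 572.68 m and 2√(Dt) = 2√(0.548 × 1390) = 55.20 m.
Argument (x−vt)/(2√(Dt)) = (609 − 572.68)/55.20 = 0.6580; ½·erfc(0.6580) = 0.1760.
C = 477 × 0.1760 = 84.0 mg/L.

84.0 mg/L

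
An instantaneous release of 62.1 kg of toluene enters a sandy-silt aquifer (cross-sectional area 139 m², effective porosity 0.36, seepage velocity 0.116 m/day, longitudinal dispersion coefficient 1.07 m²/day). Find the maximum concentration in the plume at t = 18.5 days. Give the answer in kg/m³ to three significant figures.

The peak of an instantaneous 1D plume sits at x = vt; there the Gaussian factor is 1 and C_max = M/(n_e·A·√(4πDt)), where n_e·A is the pore area the mass is dissolved in.
√(4πDt) = √(4π × 1.07 × 18.5) = 15.77 m, so C_max = 62.1/(0.36 × 139 × 15.77) = 0.0787 kg/m³.

0.0787 kg/m³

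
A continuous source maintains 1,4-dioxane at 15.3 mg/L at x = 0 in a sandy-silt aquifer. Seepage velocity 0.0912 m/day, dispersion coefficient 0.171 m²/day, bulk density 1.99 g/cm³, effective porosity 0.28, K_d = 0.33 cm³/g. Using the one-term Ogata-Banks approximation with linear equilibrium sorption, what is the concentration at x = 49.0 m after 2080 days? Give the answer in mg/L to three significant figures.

Retardation factor R = 1 + ρ_b·K_d/n = 1 + 1.99 × 0.33/0.28 = 3.345.
Sorption retards both mechanisms: v_R = v/R = 0.02726 m/day, D_R = D/R = 0.05112 m²/day.
v_R·t = 0.02726 × 2080 = 56.7008 m; 2√(D_R t) = 20.62 m; argument = (49.0 − 56.7008)/20.62 = -0.3735.
C = C₀ × ½·erfc(-0.3735) = 15.3 × 0.7013 = 10.7 mg/L.

10.7 mg/L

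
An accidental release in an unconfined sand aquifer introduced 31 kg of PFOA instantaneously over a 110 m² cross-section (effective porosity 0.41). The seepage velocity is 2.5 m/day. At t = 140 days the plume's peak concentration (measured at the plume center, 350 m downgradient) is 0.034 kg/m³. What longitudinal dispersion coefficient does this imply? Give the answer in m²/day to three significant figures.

0.232 m²/day

At the plume center C_max = M/(n_e·A·√(4πDt)), so D = M²/(4πt·(n_e·A·C_max)²).
n_e·A·C_max = 0.41 × 110 × 0.034 = 1.533 kg/m.
D = 31²/(4π × 140 × 1.533²) = 0.232 m²/day.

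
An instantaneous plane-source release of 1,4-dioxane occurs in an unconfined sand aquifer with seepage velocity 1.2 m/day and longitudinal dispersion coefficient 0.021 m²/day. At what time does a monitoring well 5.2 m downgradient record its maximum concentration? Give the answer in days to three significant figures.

4.32 days

For the 1D instantaneous-source solution, setting ∂C/∂t = 0 at fixed x gives v²t² + 2Dt − x² = 0, so t = (√(D² + v²x²) − D)/v².
√(D² + v²x²) = √(0.021² + 1.2² × 5.2²) = 6.240; v² = 1.44.
t = (6.240 − 0.021)/1.44 = 4.32 days (vs. the pure-advection estimate x/v = 4.33 d).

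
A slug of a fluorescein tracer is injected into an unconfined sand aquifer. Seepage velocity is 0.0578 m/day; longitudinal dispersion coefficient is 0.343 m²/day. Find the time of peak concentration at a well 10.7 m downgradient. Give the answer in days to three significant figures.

For the 1D instantaneous-source solution, setting ∂C/∂t = 0 at fixed x gives v²t² + 2Dt − x² = 0, so t = (√(D² + v²x²) − D)/v².
√(D² + v²x²) = √(0.343² + 0.0578² × 10.7²) = 0.7072; v² = 0.00334084.
t = (0.7072 − 0.343)/0.00334084 = 109 days (vs. the pure-advection estimate x/v = 185 d).

109 days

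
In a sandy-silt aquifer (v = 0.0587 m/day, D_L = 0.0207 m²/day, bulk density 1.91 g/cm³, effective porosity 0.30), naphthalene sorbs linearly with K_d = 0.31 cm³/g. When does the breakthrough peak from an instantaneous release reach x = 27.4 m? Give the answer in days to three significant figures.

Retardation factor R = 1 + ρ_b·K_d/n = 1 + 1.91 × 0.31/0.30 = 2.974.
Sorption retards both mechanisms: v_R = v/R = 0.01974 m/day, D_R = D/R = 0.006960 m²/day.
Peak time from v_R²t² + 2D_R t − x² = 0: t = (√(D_R² + v_R²x²) − D_R)/v_R².
√(D_R² + v_R²x²) = √(0.006960² + 0.01974² × 27.4²) = 0.5409; v_R² = 0.0003897.
t = (0.5409 − 0.006960)/0.0003897 = 1370 days.

1370 days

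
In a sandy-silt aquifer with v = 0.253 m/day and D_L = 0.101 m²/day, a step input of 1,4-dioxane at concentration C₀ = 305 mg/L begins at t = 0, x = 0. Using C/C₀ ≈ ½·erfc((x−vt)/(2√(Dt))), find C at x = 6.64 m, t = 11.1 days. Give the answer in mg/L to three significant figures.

For a continuous step input, C/C₀ ≈ ½·erfc((x−vt)/(2√(Dt))).
vt = 0.253 × 11.1 = 2.8083 m and 2√(Dt) = 2√(0.101 × 11.1) = 2.118 m.
Argument (x−vt)/(2√(Dt)) = (6.64 − 2.8083)/2.118 = 1.809; ½·erfc(1.809) = 0.005259.
C = 305 × 0.005259 = 1.60 mg/L.

1.60 mg/L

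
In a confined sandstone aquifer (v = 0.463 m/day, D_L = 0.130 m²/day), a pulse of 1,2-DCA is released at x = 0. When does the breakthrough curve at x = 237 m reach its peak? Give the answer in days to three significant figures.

511 days

For the 1D instantaneous-source solution, setting ∂C/∂t = 0 at fixed x gives v²t² + 2Dt − x² = 0, so t = (√(D² + v²x²) − D)/v².
√(D² + v²x²) = √(0.130² + 0.463² × 237²) = 109.7; v² = 0.214369.
t = (109.7 − 0.130)/0.214369 = 511 days (vs. the pure-advection estimate x/v = 512 d).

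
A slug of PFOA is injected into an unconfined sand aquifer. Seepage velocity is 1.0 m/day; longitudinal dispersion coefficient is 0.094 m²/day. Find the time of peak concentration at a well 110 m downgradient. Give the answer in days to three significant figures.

110 days

For the 1D instantaneous-source solution, setting ∂C/∂t = 0 at fixed x gives v²t² + 2Dt − x² = 0, so t = (√(D² + v²x²) − D)/v².
√(D² + v²x²) = √(0.094² + 1.0² × 110²) = 110.0; v² = 1.
t = (110.0 − 0.094)/1 = 110 days (vs. the pure-advection estimate x/v = 110 d).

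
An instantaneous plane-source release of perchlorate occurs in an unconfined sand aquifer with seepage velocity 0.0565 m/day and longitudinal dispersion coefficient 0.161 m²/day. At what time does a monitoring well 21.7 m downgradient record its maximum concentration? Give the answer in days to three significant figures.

337 days

For the 1D instantaneous-source solution, setting ∂C/∂t = 0 at fixed x gives v²t² + 2Dt − x² = 0, so t = (√(D² + v²x²) − D)/v².
√(D² + v²x²) = √(0.161² + 0.0565² × 21.7²) = 1.237; v² = 0.00319225.
t = (1.237 − 0.161)/0.00319225 = 337 days (vs. the pure-advection estimate x/v = 384 d).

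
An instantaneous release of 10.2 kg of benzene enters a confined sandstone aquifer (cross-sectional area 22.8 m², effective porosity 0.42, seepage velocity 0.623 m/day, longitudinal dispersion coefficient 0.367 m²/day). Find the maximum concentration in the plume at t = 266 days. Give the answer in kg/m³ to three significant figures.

The peak of an instantaneous 1D plume sits at x = vt; there the Gaussian factor is 1 and C_max = M/(n_e·A·√(4πDt)), where n_e·A is the pore area the mass is dissolved in.
√(4πDt) = √(4π × 0.367 × 266) = 35.03 m, so C_max = 10.2/(0.42 × 22.8 × 35.03) = 0.0304 kg/m³.

0.0304 kg/m³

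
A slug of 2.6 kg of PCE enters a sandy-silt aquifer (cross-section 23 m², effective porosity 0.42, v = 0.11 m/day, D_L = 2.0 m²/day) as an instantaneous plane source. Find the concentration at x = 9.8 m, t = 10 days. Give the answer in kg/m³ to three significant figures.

For an instantaneous plane source, C(x,t) = M/(n_e·A·√(4πDt)) · exp(−(x−vt)²/(4Dt)), with n_e·A the pore (flow) area.
Plume center vt = 0.11 × 10 = 1.1 m, so the well at 9.8 m is 8.7 m downgradient of the peak.
√(4πDt) = 15.85 m, giving peak height M/(n_e·A·√(4πDt)) = 2.6/(0.42 × 23 × 15.85) = 0.01698 kg/m³.
(x−vt)²/(4Dt) = (8.7)²/(4 × 2.0 × 10) = 0.9461; exp(−0.9461) = 0.3883.
C = 0.01698 × 0.3883 = 0.00659 kg/m³.

0.00659 kg/m³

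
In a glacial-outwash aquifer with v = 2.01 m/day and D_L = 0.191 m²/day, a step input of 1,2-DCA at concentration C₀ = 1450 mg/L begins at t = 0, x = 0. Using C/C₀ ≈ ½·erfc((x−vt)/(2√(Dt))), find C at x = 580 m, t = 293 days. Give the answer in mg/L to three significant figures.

For a continuous step input, C/C₀ ≈ ½·erfc((x−vt)/(2√(Dt))).
vt = 2.01 × 293 = 588.93 m and 2√(Dt) = 2√(0.191 × 293) = 14.96 m.
Argument (x−vt)/(2√(Dt)) = (580 − 588.93)/14.96 = -0.5969; ½·erfc(-0.5969) = 0.8007.
C = 1450 × 0.8007 = 1160 mg/L.

1160 mg/L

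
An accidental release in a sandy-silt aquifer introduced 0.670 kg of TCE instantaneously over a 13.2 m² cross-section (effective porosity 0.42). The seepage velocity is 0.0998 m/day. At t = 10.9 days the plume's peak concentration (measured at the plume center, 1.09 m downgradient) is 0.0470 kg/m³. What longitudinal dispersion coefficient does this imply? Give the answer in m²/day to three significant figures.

0.0483 m²/day

At the plume center C_max = M/(n_e·A·√(4πDt)), so D = M²/(4πt·(n_e·A·C_max)²).
n_e·A·C_max = 0.42 × 13.2 × 0.0470 = 0.2606 kg/m.
D = 0.670²/(4π × 10.9 × 0.2606²) = 0.0483 m²/day.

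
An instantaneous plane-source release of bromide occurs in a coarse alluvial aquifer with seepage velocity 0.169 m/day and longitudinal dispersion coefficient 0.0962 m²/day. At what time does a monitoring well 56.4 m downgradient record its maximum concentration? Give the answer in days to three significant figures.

330 days

For the 1D instantaneous-source solution, setting ∂C/∂t = 0 at fixed x gives v²t² + 2Dt − x² = 0, so t = (√(D² + v²x²) − D)/v².
√(D² + v²x²) = √(0.0962² + 0.169² × 56.4²) = 9.532; v² = 0.028561.
t = (9.532 − 0.0962)/0.028561 = 330 days (vs. the pure-advection estimate x/v = 334 d).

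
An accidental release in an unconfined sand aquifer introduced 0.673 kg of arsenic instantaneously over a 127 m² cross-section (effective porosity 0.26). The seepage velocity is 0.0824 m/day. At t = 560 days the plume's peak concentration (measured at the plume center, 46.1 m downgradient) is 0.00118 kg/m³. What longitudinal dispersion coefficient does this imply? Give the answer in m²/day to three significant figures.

At the plume center C_max = M/(n_e·A·√(4πDt)), so D = M²/(4πt·(n_e·A·C_max)²).
n_e·A·C_max = 0.26 × 127 × 0.00118 = 0.03896 kg/m.
D = 0.673²/(4π × 560 × 0.03896²) = 0.0424 m²/day.

0.0424 m²/day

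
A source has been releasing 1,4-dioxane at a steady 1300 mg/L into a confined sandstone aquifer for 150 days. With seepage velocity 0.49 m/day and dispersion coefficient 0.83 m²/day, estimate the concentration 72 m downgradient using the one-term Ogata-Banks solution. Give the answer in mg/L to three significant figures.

For a continuous step input, C/C₀ ≈ ½·erfc((x−vt)/(2√(Dt))).
vt = 0.49 × 150 = 73.5 m and 2√(Dt) = 2√(0.83 × 150) = 22.32 m.
Argument (x−vt)/(2√(Dt)) = (72 − 73.5)/22.32 = -0.06720; ½·erfc(-0.06720) = 0.5379.
C = 1300 × 0.5379 = 699 mg/L.

699 mg/L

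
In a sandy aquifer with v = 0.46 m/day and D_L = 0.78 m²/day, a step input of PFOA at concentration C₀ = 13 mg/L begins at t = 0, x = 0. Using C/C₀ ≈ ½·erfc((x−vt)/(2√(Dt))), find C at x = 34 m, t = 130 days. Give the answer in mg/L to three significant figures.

For a continuous step input, C/C₀ ≈ ½·erfc((x−vt)/(2√(Dt))).
vt = 0.46 × 130 = 59.8 m and 2√(Dt) = 2√(0.78 × 130) = 20.14 m.
Argument (x−vt)/(2√(Dt)) = (34 − 59.8)/20.14 = -1.281; ½·erfc(-1.281) = 0.9650.
C = 13 × 0.9650 = 12.5 mg/L.

12.5 mg/L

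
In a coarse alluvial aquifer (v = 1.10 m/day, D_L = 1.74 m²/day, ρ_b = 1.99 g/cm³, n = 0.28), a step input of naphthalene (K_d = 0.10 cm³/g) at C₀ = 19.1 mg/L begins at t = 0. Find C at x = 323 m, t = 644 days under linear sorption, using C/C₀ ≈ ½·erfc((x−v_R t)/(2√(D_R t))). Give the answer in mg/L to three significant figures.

Retardation factor R = 1 + ρ_b·K_d/n = 1 + 1.99 × 0.10/0.28 = 1.711.
Sorption retards both mechanisms: v_R = v/R = 0.6429 m/day, D_R = D/R = 1.017 m²/day.
v_R·t = 0.6429 × 644 = 414.0276 m; 2√(D_R t) = 51.18 m; argument = (323 − 414.0276)/51.18 = -1.779.
C = C₀ × ½·erfc(-1.779) = 19.1 × 0.9941 = 19.0 mg/L.

19.0 mg/L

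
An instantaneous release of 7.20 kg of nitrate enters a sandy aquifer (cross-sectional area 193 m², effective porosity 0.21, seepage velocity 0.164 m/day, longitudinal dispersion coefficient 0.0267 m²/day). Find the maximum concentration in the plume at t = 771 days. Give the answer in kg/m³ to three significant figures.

The peak of an instantaneous 1D plume sits at x = vt; there the Gaussian factor is 1 and C_max = M/(n_e·A·√(4πDt)), where n_e·A is the pore area the mass is dissolved in.
√(4πDt) = √(4π × 0.0267 × 771) = 16.08 m, so C_max = 7.20/(0.21 × 193 × 16.08) = 0.0110 kg/m³.

0.0110 kg/m³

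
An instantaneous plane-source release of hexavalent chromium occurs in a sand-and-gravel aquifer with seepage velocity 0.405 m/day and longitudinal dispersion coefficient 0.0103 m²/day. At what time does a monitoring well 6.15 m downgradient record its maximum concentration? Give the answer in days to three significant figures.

For the 1D instantaneous-source solution, setting ∂C/∂t = 0 at fixed x gives v²t² + 2Dt − x² = 0, so t = (√(D² + v²x²) − D)/v².
√(D² + v²x²) = √(0.0103² + 0.405² × 6.15²) = 2.491; v² = 0.164025.
t = (2.491 − 0.0103)/0.164025 = 15.1 days (vs. the pure-advection estimate x/v = 15.2 d).

15.1 days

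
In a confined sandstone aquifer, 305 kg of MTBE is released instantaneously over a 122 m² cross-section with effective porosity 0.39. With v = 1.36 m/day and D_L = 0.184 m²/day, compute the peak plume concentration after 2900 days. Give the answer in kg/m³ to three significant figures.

The peak of an instantaneous 1D plume sits at x = vt; there the Gaussian factor is 1 and C_max = M/(n_e·A·√(4πDt)), where n_e·A is the pore area the mass is dissolved in.
√(4πDt) = √(4π × 0.184 × 2900) = 81.89 m, so C_max = 305/(0.39 × 122 × 81.89) = 0.0783 kg/m³.

0.0783 kg/m³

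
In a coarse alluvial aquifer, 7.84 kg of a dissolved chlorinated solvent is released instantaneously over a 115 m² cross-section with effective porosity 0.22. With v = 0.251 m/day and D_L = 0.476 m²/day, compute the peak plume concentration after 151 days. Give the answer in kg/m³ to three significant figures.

The peak of an instantaneous 1D plume sits at x = vt; there the Gaussian factor is 1 and C_max = M/(n_e·A·√(4πDt)), where n_e·A is the pore area the mass is dissolved in.
√(4πDt) = √(4π × 0.476 × 151) = 30.05 m, so C_max = 7.84/(0.22 × 115 × 30.05) = 0.0103 kg/m³.

0.0103 kg/m³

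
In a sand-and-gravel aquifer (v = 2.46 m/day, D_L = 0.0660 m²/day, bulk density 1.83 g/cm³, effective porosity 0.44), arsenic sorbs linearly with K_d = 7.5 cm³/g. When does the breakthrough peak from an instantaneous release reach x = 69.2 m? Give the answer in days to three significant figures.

Retardation factor R = 1 + ρ_b·K_d/n = 1 + 1.83 × 7.5/0.44 = 32.19.
Sorption retards both mechanisms: v_R = v/R = 0.07642 m/day, D_R = D/R = 0.002050 m²/day.
Peak time from v_R²t² + 2D_R t − x² = 0: t = (√(D_R² + v_R²x²) − D_R)/v_R².
√(D_R² + v_R²x²) = √(0.002050² + 0.07642² × 69.2²) = 5.288; v_R² = 0.005840.
t = (5.288 − 0.002050)/0.005840 = 905 days.

905 days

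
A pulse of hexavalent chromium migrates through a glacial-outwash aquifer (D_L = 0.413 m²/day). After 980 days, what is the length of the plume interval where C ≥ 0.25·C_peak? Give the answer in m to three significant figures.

94.7 m

The plume is Gaussian with σ = √(2Dt) = √(2 × 0.413 × 980) = 28.45 m.
C/C_peak = exp(−Δx²/(2σ²)) = 0.25 ⇒ Δx = σ·√(−2 ln 0.25) = 28.45 × 1.665 = 47.37 m.
Width = 2Δx = 94.7 m.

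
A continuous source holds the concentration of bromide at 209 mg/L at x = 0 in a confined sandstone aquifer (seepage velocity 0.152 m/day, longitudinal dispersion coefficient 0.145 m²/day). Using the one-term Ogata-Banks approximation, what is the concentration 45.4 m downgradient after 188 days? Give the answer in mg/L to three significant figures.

2.37 mg/L

For a continuous step input, C/C₀ ≈ ½·erfc((x−vt)/(2√(Dt))).
vt = 0.152 × 188 = 28.576 m and 2√(Dt) = 2√(0.145 × 188) = 10.44 m.
Argument (x−vt)/(2√(Dt)) = (45.4 − 28.576)/10.44 = 1.611; ½·erfc(1.611) = 0.01135.
C = 209 × 0.01135 = 2.37 mg/L.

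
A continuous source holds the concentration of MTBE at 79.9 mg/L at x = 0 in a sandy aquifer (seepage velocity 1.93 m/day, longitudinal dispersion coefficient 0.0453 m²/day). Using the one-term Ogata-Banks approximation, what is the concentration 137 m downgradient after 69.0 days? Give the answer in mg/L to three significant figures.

5.02 mg/L

For a continuous step input, C/C₀ ≈ ½·erfc((x−vt)/(2√(Dt))).
vt = 1.93 × 69.0 = 133.17 m and 2√(Dt) = 2√(0.0453 × 69.0) = 3.536 m.
Argument (x−vt)/(2√(Dt)) = (137 − 133.17)/3.536 = 1.083; ½·erfc(1.083) = 0.06281.
C = 79.9 × 0.06281 = 5.02 mg/L.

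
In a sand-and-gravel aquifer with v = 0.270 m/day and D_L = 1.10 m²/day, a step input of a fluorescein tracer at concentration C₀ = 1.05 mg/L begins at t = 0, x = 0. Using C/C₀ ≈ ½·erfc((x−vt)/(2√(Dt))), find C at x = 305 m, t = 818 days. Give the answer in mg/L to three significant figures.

For a continuous step input, C/C₀ ≈ ½·erfc((x−vt)/(2√(Dt))).
vt = 0.270 × 818 = 220.86 m and 2√(Dt) = 2√(1.10 × 818) = 59.99 m.
Argument (x−vt)/(2√(Dt)) = (305 − 220.86)/59.99 = 1.403; ½·erfc(1.403) = 0.02362.
C = 1.05 × 0.02362 = 0.0248 mg/L.

0.0248 mg/L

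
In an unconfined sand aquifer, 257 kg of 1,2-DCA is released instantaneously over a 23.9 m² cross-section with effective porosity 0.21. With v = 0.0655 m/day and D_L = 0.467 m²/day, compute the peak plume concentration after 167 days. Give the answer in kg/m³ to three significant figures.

1.64 kg/m³

The peak of an instantaneous 1D plume sits at x = vt; there the Gaussian factor is 1 and C_max = M/(n_e·A·√(4πDt)), where n_e·A is the pore area the mass is dissolved in.
√(4πDt) = √(4π × 0.467 × 167) = 31.31 m, so C_max = 257/(0.21 × 23.9 × 31.31) = 1.64 kg/m³.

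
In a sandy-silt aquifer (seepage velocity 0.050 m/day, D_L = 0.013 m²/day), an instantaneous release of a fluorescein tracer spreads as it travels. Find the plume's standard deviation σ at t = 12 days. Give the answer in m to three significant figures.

0.559 m

Dispersive spreading gives a Gaussian with σ² = 2Dt; advection only shifts the center.
σ = √(2 × 0.013 × 12) = 0.559 m.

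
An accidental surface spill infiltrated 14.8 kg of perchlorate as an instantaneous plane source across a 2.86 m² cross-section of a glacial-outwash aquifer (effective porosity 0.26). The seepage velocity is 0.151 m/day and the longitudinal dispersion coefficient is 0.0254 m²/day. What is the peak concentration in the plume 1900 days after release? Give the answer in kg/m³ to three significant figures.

0.808 kg/m³

The peak of an instantaneous 1D plume sits at x = vt; there the Gaussian factor is 1 and C_max = M/(n_e·A·√(4πDt)), where n_e·A is the pore area the mass is dissolved in.
√(4πDt) = √(4π × 0.0254 × 1900) = 24.63 m, so C_max = 14.8/(0.26 × 2.86 × 24.63) = 0.808 kg/m³.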